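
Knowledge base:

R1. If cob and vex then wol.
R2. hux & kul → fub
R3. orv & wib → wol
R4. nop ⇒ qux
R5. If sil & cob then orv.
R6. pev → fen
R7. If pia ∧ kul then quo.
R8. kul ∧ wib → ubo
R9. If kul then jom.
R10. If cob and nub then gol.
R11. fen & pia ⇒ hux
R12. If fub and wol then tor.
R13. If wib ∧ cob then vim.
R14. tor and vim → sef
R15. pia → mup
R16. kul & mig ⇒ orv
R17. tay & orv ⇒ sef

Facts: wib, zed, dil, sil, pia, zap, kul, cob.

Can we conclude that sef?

Forward chaining from the given facts derives: orv, quo, ubo, jom, vim, mup, wol.
Rules concluding sef: R14 needs tor; R17 needs tay — none of these are established.

No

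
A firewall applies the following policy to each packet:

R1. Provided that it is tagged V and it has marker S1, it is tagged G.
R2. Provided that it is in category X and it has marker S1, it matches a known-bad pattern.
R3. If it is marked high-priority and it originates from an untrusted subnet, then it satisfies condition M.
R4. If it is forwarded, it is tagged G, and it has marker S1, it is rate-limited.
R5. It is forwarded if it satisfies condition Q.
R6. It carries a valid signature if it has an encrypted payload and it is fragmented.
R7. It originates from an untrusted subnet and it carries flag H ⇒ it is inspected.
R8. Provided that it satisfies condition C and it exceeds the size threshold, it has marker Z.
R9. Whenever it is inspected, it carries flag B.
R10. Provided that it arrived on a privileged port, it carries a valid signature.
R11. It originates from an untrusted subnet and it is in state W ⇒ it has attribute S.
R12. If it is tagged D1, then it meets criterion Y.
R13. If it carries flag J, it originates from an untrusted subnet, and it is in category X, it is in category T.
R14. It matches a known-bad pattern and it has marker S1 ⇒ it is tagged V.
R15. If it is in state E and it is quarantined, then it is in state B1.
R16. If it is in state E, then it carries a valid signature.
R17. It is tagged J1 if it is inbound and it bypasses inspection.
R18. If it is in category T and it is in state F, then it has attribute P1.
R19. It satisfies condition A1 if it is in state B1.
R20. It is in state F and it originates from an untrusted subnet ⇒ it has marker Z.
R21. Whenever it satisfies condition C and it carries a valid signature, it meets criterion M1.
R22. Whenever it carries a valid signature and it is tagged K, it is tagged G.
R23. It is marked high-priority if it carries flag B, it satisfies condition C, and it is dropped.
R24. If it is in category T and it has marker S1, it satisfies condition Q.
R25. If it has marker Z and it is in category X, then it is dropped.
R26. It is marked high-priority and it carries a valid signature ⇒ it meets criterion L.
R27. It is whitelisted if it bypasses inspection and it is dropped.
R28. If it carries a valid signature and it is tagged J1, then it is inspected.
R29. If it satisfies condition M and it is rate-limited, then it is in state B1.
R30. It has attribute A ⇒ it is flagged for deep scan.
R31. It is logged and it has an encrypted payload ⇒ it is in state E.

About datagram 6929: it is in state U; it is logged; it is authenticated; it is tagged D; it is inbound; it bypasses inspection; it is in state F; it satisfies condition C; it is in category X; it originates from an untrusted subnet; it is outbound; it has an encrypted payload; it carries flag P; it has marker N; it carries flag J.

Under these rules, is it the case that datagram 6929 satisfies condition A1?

Forward chaining from the given facts derives: is in category T, is tagged J1, has attribute P1, has marker Z, is dropped, is whitelisted, is in state E, carries a valid signature, meets criterion M1, is inspected, carries flag B, is marked high-priority, meets criterion L, satisfies condition M.
The only rule concluding "it satisfies condition A1" is R19, which needs "it is in state B1"; that is never established.

No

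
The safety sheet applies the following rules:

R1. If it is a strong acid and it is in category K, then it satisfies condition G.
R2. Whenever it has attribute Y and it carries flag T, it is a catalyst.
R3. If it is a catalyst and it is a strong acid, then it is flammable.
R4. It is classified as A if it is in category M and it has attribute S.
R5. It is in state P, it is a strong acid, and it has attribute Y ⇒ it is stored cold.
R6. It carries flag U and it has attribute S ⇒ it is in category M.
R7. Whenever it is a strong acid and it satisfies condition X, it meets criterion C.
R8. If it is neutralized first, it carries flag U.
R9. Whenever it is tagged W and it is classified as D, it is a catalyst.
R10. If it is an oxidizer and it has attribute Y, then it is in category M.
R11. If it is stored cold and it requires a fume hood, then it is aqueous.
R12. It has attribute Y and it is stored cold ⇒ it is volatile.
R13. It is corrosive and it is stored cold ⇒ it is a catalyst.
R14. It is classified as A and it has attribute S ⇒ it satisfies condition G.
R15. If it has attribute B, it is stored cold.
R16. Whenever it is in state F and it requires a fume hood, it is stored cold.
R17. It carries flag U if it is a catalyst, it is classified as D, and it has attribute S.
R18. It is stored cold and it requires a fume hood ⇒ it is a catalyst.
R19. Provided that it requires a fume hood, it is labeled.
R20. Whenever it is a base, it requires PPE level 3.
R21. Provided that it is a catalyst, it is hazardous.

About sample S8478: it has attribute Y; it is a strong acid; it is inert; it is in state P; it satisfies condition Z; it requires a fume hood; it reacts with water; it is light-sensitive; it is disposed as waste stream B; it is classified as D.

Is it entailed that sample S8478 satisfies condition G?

Forward chaining from the given facts derives: is stored cold, is aqueous, is volatile, is a catalyst, is labeled, is hazardous, is flammable.
Rules concluding "it satisfies condition G": R1 needs "it is in category K"; R14 needs "it is classified as A" — none of these are established.

No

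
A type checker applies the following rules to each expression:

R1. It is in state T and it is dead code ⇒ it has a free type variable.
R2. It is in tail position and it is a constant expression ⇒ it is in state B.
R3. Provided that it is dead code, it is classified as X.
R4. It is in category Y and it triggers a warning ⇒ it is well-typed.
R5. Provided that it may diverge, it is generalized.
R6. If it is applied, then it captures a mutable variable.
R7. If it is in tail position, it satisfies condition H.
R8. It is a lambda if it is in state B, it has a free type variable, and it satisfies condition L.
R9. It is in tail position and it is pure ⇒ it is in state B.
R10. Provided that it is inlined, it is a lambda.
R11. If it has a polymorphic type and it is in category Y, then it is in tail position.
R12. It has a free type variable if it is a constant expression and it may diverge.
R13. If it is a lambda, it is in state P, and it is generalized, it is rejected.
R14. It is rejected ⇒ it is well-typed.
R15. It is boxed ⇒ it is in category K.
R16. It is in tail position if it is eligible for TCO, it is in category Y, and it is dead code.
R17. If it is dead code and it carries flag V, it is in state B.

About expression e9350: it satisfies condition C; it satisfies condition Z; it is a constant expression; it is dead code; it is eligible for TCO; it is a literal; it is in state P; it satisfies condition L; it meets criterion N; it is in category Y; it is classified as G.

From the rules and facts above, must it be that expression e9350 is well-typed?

Forward chaining from the given facts derives: is classified as X, is in tail position, is in state B, satisfies condition H.
Rules concluding "it is well-typed": R4 needs "it triggers a warning"; R14 needs "it is rejected" — none of these are established.

No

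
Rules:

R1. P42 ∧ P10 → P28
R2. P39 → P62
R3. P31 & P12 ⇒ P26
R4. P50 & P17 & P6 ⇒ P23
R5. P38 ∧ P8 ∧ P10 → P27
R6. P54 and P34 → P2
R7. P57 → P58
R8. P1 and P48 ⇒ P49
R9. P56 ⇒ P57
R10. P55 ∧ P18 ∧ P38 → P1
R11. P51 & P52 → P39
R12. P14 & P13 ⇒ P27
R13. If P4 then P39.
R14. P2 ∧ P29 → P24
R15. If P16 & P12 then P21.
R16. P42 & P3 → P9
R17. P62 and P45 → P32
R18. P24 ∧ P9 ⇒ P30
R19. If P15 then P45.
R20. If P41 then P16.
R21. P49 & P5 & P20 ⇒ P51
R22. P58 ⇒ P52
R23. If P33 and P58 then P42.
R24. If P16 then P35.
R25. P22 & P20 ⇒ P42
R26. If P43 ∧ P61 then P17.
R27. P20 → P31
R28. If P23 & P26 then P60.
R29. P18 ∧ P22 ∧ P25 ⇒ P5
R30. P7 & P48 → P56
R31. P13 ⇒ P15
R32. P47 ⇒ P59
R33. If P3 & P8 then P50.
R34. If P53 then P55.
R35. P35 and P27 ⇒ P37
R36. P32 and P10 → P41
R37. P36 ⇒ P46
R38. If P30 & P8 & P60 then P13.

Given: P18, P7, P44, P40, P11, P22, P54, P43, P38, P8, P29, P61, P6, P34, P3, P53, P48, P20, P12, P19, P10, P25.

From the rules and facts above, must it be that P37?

P27  (by R5: P38, P8, P10)
P2  (by R6: P54, P34)
P24  (by R14: P2, P29)
P42  (by R25: P22, P20)
P17  (by R26: P43, P61)
P31  (by R27: P20)
P5  (by R29: P18, P22, P25)
P56  (by R30: P7, P48)
P50  (by R33: P3, P8)
P55  (by R34: P53)
P26  (by R3: P31, P12)
P23  (by R4: P50, P17, P6)
P57  (by R9: P56)
P1  (by R10: P55, P18, P38)
P9  (by R16: P42, P3)
P30  (by R18: P24, P9)
P60  (by R28: P23, P26)
P13  (by R38: P30, P8, P60)
P58  (by R7: P57)
P49  (by R8: P1, P48)
P51  (by R21: P49, P5, P20)
P52  (by R22: P58)
P15  (by R31: P13)
P39  (by R11: P51, P52)
P45  (by R19: P15)
P62  (by R2: P39)
P32  (by R17: P62, P45)
P41  (by R36: P32, P10)
P16  (by R20: P41)
P35  (by R24: P16)
P37  (by R35: P35, P27)

Yes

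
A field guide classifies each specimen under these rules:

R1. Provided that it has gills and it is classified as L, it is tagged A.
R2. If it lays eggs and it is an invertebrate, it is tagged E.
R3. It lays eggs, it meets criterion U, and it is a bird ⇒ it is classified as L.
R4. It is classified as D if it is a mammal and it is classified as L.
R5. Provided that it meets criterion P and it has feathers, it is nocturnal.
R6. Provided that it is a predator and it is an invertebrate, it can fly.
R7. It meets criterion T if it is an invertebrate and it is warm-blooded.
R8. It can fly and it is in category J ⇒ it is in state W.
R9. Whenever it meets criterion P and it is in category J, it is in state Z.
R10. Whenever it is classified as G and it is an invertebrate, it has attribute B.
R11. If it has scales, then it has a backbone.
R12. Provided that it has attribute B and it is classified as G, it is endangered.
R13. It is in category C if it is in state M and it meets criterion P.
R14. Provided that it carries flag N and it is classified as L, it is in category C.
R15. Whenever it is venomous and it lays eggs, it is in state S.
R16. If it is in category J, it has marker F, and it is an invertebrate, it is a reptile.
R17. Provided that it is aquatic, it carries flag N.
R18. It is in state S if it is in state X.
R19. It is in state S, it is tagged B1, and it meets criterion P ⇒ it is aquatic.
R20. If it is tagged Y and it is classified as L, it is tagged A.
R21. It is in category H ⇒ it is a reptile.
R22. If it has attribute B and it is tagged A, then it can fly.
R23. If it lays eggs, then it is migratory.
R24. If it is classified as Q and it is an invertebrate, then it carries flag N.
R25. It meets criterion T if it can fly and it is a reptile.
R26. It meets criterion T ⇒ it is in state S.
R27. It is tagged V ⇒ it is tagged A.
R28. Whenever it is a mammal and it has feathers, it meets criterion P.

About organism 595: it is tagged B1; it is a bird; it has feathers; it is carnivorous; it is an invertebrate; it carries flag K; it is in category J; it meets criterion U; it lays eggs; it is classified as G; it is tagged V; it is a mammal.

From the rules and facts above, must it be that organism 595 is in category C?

No

Forward chaining from the given facts derives: is tagged E, is classified as L, is classified as D, has attribute B, is endangered, is migratory, is tagged A, meets criterion P, is nocturnal, is in state Z, can fly, is in state W.
Rules concluding "it is in category C": R13 needs "it is in state M"; R14 needs "it carries flag N" — none of these are established.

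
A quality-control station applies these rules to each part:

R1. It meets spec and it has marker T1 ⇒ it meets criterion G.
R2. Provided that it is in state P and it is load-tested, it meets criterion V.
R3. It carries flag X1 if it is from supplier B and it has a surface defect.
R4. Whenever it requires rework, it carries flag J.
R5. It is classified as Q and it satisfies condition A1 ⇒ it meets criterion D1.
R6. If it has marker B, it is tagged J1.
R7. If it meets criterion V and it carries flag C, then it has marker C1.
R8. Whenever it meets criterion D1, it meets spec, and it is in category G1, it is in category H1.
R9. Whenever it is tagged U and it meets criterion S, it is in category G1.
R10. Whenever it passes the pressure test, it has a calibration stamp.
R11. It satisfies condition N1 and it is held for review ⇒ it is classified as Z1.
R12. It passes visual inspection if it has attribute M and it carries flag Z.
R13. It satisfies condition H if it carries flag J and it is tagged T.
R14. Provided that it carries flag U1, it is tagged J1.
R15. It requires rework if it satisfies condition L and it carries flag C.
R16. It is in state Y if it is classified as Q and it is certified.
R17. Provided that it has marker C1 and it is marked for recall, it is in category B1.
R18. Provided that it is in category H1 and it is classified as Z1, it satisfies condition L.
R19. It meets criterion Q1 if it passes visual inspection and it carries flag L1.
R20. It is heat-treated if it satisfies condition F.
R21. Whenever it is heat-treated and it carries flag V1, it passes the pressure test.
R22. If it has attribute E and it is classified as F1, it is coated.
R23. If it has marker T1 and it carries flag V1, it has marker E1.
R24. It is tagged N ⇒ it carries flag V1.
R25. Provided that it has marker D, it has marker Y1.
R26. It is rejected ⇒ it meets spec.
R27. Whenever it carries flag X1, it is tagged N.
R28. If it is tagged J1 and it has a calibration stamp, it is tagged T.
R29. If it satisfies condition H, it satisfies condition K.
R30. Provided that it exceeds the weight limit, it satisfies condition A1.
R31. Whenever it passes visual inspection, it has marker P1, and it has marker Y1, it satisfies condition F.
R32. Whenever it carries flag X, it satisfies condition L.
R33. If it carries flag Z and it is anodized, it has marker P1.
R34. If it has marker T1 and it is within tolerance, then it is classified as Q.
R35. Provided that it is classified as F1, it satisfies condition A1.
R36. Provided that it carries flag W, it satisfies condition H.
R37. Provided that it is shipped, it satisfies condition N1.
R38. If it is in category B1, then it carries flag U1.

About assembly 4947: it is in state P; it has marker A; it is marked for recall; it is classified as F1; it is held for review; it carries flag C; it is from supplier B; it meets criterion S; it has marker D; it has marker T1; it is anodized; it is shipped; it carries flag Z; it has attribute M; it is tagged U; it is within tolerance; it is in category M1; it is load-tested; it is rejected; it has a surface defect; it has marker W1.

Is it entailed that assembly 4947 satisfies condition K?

Yes

By R2 (it is in state P, it is load-tested): it meets criterion V.
By R3 (it is from supplier B, it has a surface defect): it carries flag X1.
By R7 (it meets criterion V, it carries flag C): it has marker C1.
By R9 (it is tagged U, it meets criterion S): it is in category G1.
By R12 (it has attribute M, it carries flag Z): it passes visual inspection.
By R17 (it has marker C1, it is marked for recall): it is in category B1.
By R25 (it has marker D): it has marker Y1.
By R26 (it is rejected): it meets spec.
By R27 (it carries flag X1): it is tagged N.
By R33 (it carries flag Z, it is anodized): it has marker P1.
By R34 (it has marker T1, it is within tolerance): it is classified as Q.
By R35 (it is classified as F1): it satisfies condition A1.
By R37 (it is shipped): it satisfies condition N1.
By R38 (it is in category B1): it carries flag U1.
By R5 (it is classified as Q, it satisfies condition A1): it meets criterion D1.
By R8 (it meets criterion D1, it meets spec, it is in category G1): it is in category H1.
By R11 (it satisfies condition N1, it is held for review): it is classified as Z1.
By R14 (it carries flag U1): it is tagged J1.
By R18 (it is in category H1, it is classified as Z1): it satisfies condition L.
By R24 (it is tagged N): it carries flag V1.
By R31 (it passes visual inspection, it has marker P1, it has marker Y1): it satisfies condition F.
By R15 (it satisfies condition L, it carries flag C): it requires rework.
By R20 (it satisfies condition F): it is heat-treated.
By R21 (it is heat-treated, it carries flag V1): it passes the pressure test.
By R4 (it requires rework): it carries flag J.
By R10 (it passes the pressure test): it has a calibration stamp.
By R28 (it is tagged J1, it has a calibration stamp): it is tagged T.
By R13 (it carries flag J, it is tagged T): it satisfies condition H.
By R29 (it satisfies condition H): it satisfies condition K.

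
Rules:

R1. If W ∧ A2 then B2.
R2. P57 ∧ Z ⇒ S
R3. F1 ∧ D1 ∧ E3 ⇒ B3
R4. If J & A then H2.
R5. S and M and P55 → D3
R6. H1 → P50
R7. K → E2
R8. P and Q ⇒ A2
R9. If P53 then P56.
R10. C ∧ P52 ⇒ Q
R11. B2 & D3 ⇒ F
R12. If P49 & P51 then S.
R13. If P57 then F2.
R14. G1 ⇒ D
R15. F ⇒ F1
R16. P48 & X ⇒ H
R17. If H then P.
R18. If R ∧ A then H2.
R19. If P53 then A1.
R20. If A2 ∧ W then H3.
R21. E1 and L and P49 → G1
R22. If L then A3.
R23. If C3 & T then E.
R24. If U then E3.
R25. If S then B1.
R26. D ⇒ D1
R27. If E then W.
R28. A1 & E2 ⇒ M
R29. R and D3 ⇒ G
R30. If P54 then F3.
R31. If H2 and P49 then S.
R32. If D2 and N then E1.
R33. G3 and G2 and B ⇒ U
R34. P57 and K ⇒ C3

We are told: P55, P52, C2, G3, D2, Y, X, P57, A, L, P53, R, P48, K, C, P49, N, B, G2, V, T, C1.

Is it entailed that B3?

Yes

E2  (by R7: K)
Q  (by R10: C, P52)
H  (by R16: P48, X)
P  (by R17: H)
H2  (by R18: R, A)
A1  (by R19: P53)
M  (by R28: A1, E2)
S  (by R31: H2, P49)
E1  (by R32: D2, N)
U  (by R33: G3, G2, B)
C3  (by R34: P57, K)
D3  (by R5: S, M, P55)
A2  (by R8: P, Q)
G1  (by R21: E1, L, P49)
E  (by R23: C3, T)
E3  (by R24: U)
W  (by R27: E)
B2  (by R1: W, A2)
F  (by R11: B2, D3)
D  (by R14: G1)
F1  (by R15: F)
D1  (by R26: D)
B3  (by R3: F1, D1, E3)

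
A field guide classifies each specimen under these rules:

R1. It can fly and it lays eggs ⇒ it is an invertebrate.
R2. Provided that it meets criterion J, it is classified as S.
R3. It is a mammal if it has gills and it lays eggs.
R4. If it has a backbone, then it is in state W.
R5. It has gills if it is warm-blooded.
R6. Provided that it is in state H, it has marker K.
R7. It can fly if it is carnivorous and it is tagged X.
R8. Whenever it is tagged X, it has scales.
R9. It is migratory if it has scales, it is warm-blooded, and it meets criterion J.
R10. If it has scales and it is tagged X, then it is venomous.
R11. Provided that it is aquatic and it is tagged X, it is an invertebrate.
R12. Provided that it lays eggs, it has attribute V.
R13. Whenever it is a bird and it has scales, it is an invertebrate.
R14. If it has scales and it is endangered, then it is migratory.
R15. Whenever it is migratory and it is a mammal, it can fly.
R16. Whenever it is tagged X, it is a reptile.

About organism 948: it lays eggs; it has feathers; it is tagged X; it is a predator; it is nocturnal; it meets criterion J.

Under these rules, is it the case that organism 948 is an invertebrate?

Forward chaining from the given facts derives: is classified as S, has scales, is venomous, has attribute V, is a reptile.
Rules concluding "it is an invertebrate": R1 needs "it can fly"; R11 needs "it is aquatic"; R13 needs "it is a bird" — none of these are established.

No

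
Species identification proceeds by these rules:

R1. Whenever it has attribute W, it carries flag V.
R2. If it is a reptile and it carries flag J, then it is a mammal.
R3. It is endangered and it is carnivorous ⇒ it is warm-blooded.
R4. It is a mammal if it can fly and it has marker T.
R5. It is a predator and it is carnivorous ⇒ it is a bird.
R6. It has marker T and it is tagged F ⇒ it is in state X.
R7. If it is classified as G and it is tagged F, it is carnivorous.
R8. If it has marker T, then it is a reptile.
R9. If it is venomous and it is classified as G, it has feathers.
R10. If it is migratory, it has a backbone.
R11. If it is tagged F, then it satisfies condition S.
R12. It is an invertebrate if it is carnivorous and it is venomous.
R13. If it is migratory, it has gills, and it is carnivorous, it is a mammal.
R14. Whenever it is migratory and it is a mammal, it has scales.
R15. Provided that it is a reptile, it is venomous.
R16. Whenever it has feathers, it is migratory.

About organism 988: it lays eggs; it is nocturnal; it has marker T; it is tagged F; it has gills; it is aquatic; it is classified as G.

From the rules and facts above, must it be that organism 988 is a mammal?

Yes

By R7 (it is classified as G, it is tagged F): it is carnivorous.
By R8 (it has marker T): it is a reptile.
By R15 (it is a reptile): it is venomous.
By R9 (it is venomous, it is classified as G): it has feathers.
By R16 (it has feathers): it is migratory.
By R13 (it is migratory, it has gills, it is carnivorous): it is a mammal.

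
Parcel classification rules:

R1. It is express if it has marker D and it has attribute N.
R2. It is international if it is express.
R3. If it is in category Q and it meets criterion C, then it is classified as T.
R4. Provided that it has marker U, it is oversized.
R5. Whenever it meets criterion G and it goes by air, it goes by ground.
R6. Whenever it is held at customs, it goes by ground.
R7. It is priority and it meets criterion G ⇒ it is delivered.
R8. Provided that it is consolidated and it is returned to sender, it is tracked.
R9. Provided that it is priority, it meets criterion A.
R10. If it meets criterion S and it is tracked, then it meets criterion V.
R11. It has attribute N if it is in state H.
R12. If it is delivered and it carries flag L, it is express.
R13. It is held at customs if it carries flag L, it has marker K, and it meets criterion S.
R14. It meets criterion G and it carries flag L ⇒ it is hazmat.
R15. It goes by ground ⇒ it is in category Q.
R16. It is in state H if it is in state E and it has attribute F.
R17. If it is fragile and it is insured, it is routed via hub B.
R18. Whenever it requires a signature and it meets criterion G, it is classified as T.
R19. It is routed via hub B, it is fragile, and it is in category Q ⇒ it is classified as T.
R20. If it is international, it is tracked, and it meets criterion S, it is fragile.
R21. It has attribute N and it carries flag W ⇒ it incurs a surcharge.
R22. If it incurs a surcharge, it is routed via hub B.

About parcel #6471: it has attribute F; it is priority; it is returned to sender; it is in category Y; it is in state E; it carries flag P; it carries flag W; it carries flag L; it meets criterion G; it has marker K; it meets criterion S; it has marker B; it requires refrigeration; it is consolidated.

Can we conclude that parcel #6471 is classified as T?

Yes

By R7 (it is priority, it meets criterion G): it is delivered.
By R8 (it is consolidated, it is returned to sender): it is tracked.
By R12 (it is delivered, it carries flag L): it is express.
By R13 (it carries flag L, it has marker K, it meets criterion S): it is held at customs.
By R16 (it is in state E, it has attribute F): it is in state H.
By R2 (it is express): it is international.
By R6 (it is held at customs): it goes by ground.
By R11 (it is in state H): it has attribute N.
By R15 (it goes by ground): it is in category Q.
By R20 (it is international, it is tracked, it meets criterion S): it is fragile.
By R21 (it has attribute N, it carries flag W): it incurs a surcharge.
By R22 (it incurs a surcharge): it is routed via hub B.
By R19 (it is routed via hub B, it is fragile, it is in category Q): it is classified as T.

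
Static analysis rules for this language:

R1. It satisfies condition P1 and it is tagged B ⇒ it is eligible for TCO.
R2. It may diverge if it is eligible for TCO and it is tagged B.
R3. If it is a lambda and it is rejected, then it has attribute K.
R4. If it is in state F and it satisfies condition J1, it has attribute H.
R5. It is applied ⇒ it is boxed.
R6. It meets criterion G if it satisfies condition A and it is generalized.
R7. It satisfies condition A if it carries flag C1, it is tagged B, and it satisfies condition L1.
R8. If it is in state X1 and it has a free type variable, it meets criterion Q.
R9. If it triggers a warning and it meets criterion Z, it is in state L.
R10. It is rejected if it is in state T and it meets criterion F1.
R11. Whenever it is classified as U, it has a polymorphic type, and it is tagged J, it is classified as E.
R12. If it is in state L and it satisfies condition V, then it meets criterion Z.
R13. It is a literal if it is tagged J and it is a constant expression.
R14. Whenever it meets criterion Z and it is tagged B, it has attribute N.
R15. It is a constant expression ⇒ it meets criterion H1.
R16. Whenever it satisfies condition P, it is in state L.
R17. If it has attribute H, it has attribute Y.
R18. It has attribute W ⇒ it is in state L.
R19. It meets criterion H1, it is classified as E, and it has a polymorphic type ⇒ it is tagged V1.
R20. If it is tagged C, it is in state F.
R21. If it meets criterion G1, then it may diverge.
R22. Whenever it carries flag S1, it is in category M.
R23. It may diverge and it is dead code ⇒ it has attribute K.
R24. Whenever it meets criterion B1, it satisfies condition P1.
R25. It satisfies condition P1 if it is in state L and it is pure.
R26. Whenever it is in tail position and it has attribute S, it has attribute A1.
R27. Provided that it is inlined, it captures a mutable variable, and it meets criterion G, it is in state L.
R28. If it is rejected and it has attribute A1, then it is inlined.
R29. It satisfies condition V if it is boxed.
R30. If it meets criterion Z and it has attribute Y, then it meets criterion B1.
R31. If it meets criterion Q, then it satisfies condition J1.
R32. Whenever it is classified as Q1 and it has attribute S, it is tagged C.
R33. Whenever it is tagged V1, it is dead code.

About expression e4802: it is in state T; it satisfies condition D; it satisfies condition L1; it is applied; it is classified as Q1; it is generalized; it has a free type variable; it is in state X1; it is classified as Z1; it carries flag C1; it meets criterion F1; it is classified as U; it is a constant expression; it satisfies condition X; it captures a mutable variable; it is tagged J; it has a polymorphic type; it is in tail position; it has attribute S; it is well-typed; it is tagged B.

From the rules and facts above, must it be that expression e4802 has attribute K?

By R5 (it is applied): it is boxed.
By R7 (it carries flag C1, it is tagged B, it satisfies condition L1): it satisfies condition A.
By R8 (it is in state X1, it has a free type variable): it meets criterion Q.
By R10 (it is in state T, it meets criterion F1): it is rejected.
By R11 (it is classified as U, it has a polymorphic type, it is tagged J): it is classified as E.
By R15 (it is a constant expression): it meets criterion H1.
By R19 (it meets criterion H1, it is classified as E, it has a polymorphic type): it is tagged V1.
By R26 (it is in tail position, it has attribute S): it has attribute A1.
By R28 (it is rejected, it has attribute A1): it is inlined.
By R29 (it is boxed): it satisfies condition V.
By R31 (it meets criterion Q): it satisfies condition J1.
By R32 (it is classified as Q1, it has attribute S): it is tagged C.
By R33 (it is tagged V1): it is dead code.
By R6 (it satisfies condition A, it is generalized): it meets criterion G.
By R20 (it is tagged C): it is in state F.
By R27 (it is inlined, it captures a mutable variable, it meets criterion G): it is in state L.
By R4 (it is in state F, it satisfies condition J1): it has attribute H.
By R12 (it is in state L, it satisfies condition V): it meets criterion Z.
By R17 (it has attribute H): it has attribute Y.
By R30 (it meets criterion Z, it has attribute Y): it meets criterion B1.
By R24 (it meets criterion B1): it satisfies condition P1.
By R1 (it satisfies condition P1, it is tagged B): it is eligible for TCO.
By R2 (it is eligible for TCO, it is tagged B): it may diverge.
By R23 (it may diverge, it is dead code): it has attribute K.

Yes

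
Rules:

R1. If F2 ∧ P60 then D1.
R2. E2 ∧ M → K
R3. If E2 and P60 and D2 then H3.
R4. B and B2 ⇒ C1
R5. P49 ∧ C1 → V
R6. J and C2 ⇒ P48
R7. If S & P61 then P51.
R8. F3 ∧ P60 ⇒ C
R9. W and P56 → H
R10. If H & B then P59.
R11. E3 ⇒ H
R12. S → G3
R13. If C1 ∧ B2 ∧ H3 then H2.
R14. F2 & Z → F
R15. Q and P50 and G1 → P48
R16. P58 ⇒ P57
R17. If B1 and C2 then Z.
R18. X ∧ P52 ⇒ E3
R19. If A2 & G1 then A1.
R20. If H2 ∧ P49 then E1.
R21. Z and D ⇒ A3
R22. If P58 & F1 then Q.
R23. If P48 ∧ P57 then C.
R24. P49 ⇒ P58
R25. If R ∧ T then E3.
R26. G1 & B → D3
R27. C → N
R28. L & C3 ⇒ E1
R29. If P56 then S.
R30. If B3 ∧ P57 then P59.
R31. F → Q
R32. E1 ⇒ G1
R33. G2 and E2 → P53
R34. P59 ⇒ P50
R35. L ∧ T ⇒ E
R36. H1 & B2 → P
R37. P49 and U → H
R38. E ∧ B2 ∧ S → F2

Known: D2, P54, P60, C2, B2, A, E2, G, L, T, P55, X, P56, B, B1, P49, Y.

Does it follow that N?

No

Forward chaining from the given facts derives: H3, C1, V, H2, Z, E1, P58, S, G1, E, F2, D1, G3, F, P57, D3, Q.
The only rule concluding N is R27, which needs C; that is never established.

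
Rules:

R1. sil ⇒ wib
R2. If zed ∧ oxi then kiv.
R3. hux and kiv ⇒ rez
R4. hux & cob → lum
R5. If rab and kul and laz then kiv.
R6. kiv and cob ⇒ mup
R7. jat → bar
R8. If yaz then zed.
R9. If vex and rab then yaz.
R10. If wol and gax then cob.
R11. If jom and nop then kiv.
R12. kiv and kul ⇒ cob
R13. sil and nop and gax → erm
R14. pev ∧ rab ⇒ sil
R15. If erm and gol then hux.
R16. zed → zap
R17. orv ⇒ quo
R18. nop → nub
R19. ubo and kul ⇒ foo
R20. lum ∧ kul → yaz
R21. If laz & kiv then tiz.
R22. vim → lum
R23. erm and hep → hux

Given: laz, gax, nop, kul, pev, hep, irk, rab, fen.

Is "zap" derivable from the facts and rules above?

kiv  (by R5: rab, kul, laz)
cob  (by R12: kiv, kul)
sil  (by R14: pev, rab)
erm  (by R13: sil, nop, gax)
hux  (by R23: erm, hep)
lum  (by R4: hux, cob)
yaz  (by R20: lum, kul)
zed  (by R8: yaz)
zap  (by R16: zed)

Yes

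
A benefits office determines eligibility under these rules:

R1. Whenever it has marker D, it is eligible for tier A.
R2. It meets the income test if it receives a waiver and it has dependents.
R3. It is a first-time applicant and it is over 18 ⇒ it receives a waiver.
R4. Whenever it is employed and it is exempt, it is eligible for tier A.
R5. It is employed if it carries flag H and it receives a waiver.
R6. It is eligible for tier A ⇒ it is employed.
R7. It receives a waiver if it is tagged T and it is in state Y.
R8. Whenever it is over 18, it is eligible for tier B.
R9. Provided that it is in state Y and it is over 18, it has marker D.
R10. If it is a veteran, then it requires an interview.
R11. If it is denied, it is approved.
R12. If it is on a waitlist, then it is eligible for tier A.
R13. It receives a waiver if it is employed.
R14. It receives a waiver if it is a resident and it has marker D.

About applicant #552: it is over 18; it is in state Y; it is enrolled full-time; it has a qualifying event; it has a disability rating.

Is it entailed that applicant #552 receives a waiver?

By R9 (it is in state Y, it is over 18): it has marker D.
By R1 (it has marker D): it is eligible for tier A.
By R6 (it is eligible for tier A): it is employed.
By R13 (it is employed): it receives a waiver.

Yes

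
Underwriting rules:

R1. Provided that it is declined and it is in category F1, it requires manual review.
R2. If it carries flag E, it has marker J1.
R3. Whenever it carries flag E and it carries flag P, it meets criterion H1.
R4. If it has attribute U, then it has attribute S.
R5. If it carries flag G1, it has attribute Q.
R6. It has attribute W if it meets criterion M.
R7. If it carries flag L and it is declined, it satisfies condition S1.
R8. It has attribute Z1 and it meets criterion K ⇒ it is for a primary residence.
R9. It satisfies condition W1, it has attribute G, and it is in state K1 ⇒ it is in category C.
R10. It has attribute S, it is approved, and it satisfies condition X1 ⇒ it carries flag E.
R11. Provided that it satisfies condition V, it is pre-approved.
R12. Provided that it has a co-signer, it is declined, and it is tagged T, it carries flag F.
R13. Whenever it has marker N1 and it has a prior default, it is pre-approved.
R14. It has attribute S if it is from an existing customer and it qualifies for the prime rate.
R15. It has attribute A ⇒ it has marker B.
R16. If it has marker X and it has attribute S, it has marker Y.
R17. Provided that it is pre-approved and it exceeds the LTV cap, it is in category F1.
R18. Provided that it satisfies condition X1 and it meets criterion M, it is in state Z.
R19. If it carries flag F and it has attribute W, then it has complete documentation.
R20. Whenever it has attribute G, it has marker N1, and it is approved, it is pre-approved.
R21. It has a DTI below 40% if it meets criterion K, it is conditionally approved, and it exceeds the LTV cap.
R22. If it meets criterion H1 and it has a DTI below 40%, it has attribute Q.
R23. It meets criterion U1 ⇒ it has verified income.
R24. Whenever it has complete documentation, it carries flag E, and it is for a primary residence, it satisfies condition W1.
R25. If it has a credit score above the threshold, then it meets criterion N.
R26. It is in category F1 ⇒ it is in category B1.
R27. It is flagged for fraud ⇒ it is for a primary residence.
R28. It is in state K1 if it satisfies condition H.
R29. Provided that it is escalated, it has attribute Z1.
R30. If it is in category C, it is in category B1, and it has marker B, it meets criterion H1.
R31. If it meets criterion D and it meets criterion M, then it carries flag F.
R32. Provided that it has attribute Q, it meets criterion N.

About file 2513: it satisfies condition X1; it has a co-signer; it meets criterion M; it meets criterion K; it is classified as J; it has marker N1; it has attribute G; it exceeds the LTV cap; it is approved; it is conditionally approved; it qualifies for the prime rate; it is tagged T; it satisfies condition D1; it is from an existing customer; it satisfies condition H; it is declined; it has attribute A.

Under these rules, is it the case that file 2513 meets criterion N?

No

Forward chaining from the given facts derives: has attribute W, carries flag F, has attribute S, has marker B, is in state Z, has complete documentation, is pre-approved, has a DTI below 40%, is in state K1, carries flag E, is in category F1, is in category B1, requires manual review, has marker J1.
Rules concluding "it meets criterion N": R25 needs "it has a credit score above the threshold"; R32 needs "it has attribute Q" — none of these are established.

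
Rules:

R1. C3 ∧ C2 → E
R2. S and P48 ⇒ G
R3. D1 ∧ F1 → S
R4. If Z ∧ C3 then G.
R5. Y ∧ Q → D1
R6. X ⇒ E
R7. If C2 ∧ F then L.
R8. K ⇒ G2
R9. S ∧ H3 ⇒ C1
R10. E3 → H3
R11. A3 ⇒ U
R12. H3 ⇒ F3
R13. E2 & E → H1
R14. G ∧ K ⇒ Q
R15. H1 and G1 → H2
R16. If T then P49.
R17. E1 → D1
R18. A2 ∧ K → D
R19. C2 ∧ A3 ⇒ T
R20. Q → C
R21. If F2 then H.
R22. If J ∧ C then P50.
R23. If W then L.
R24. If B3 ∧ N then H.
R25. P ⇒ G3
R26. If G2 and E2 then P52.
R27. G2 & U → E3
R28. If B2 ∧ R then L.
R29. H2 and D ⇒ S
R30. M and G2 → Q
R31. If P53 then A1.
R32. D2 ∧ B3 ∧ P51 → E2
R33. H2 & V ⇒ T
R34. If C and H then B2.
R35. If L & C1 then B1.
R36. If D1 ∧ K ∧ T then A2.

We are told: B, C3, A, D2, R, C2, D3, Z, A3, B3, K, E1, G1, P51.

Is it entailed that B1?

No

Forward chaining from the given facts derives: E, G, G2, U, Q, D1, T, C, E3, E2, A2, H3, F3, H1, H2, P49, D, P52, S, C1.
The only rule concluding B1 is R35, which needs L; that is never established.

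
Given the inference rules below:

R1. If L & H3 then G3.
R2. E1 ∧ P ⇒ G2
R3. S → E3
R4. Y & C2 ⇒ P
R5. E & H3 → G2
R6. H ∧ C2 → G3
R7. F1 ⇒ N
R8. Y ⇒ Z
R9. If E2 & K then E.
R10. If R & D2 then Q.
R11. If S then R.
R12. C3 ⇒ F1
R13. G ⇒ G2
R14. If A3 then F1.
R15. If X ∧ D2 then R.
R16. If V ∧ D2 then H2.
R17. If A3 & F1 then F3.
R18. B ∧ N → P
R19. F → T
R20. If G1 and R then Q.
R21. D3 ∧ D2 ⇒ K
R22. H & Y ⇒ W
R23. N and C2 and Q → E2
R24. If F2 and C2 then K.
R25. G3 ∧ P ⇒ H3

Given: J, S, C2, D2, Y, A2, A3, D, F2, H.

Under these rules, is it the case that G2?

Yes

P  (by R4: Y, C2)
G3  (by R6: H, C2)
R  (by R11: S)
F1  (by R14: A3)
K  (by R24: F2, C2)
H3  (by R25: G3, P)
N  (by R7: F1)
Q  (by R10: R, D2)
E2  (by R23: N, C2, Q)
E  (by R9: E2, K)
G2  (by R5: E, H3)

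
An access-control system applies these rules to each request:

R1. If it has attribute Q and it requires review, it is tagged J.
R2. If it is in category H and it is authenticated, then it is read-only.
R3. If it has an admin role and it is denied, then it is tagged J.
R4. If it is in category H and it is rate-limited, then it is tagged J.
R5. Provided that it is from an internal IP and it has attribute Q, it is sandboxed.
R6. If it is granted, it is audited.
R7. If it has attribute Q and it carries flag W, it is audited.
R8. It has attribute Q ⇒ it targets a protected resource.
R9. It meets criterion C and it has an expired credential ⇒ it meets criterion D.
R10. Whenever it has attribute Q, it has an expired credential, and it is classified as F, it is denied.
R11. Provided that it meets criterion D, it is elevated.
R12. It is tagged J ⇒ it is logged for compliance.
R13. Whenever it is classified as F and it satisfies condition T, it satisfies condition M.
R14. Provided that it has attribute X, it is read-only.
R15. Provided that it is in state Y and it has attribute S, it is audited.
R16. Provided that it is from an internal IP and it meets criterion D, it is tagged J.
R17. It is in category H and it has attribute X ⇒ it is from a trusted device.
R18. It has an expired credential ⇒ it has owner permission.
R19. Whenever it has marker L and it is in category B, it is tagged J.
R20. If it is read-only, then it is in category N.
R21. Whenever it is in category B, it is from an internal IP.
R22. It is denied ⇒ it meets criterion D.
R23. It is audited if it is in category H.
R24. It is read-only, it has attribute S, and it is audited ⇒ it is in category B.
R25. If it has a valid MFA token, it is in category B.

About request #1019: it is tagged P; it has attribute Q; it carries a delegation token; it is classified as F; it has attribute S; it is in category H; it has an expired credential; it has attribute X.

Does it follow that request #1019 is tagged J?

By R10 (it has attribute Q, it has an expired credential, it is classified as F): it is denied.
By R14 (it has attribute X): it is read-only.
By R22 (it is denied): it meets criterion D.
By R23 (it is in category H): it is audited.
By R24 (it is read-only, it has attribute S, it is audited): it is in category B.
By R21 (it is in category B): it is from an internal IP.
By R16 (it is from an internal IP, it meets criterion D): it is tagged J.

Yes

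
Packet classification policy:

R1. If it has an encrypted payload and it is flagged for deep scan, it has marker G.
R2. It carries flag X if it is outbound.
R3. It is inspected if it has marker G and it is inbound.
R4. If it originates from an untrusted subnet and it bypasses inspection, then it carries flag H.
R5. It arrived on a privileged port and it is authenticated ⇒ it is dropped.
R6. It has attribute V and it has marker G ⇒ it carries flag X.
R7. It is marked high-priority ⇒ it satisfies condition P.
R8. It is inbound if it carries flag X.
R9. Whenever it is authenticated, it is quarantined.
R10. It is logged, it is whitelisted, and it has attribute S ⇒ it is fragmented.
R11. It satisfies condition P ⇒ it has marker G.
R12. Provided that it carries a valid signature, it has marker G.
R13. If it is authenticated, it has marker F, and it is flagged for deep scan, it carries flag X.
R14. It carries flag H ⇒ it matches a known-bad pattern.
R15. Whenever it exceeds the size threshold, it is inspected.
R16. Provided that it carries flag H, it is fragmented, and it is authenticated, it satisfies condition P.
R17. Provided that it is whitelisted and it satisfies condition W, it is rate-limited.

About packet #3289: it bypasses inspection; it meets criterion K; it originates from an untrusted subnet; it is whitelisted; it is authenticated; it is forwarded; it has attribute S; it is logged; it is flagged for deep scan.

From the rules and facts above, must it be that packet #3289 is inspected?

No

Forward chaining from the given facts derives: carries flag H, is quarantined, is fragmented, matches a known-bad pattern, satisfies condition P, has marker G.
Rules concluding "it is inspected": R3 needs "it is inbound"; R15 needs "it exceeds the size threshold" — none of these are established.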